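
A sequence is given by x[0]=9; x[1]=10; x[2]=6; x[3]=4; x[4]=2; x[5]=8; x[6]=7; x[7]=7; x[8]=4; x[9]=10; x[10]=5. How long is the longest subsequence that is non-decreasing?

Track the smallest tail for each achievable length (allowing ties):
9 → extends → [9]
10 → extends → [9, 10]
6 → replaces 9 → [6, 10]
4 → replaces 6 → [4, 10]
2 → replaces 4 → [2, 10]
8 → replaces 10 → [2, 8]
7 → replaces 8 → [2, 7]
7 → extends → [2, 7, 7]
4 → replaces 7 → [2, 4, 7]
10 → extends → [2, 4, 7, 10]
5 → replaces 7 → [2, 4, 5, 10]
Four tails, so the longest non-decreasing subsequence has length 4 (e.g. 6, 7, 7, 10).

4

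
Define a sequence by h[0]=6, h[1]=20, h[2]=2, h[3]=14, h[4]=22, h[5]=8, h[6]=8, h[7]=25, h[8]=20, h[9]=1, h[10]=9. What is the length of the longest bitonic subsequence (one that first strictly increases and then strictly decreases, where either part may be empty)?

inc[i] = longest strictly increasing subsequence ending at i; dec[i] = longest strictly decreasing subsequence starting at i:
i:      0  1  2  3  4  5  6  7  8  9 10
h[i]:   6 20  2 14 22  8  8 25 20  1  9
inc:    1  2  1  2  3  2  2  4  3  1  3
dec:    3  4  2  3  3  2  2  3  2  1  1
Best peak at i=7 (value 25): inc=4, dec=3, length 4+3−1 = 6.

6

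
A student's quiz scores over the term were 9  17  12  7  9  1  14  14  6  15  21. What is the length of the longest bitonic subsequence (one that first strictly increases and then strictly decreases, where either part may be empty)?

inc[i] = longest strictly increasing subsequence ending at i; dec[i] = longest strictly decreasing subsequence starting at i:
i:      1  2  3  4  5  6  7  8  9 10 11
a[i]:   9 17 12  7  9  1 14 14  6 15 21
inc:    1  2  2  1  2  1  3  3  2  4  5
dec:    3  4  3  2  2  1  2  2  1  1  1
Best peak at i=2 (value 17): inc=2, dec=4, length 2+4−1 = 5.

5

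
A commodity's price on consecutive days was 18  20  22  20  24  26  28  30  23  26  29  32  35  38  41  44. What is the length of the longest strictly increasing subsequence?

12

Let dp[i] be the length of the longest such subsequence ending at index i:
i:      1  2  3  4  5  6  7  8  9 10 11 12 13 14 15 16
a[i]:  18 20 22 20 24 26 28 30 23 26 29 32 35 38 41 44
dp:     1  2  3  2  4  5  6  7  4  5  7  8  9 10 11 12
Maximum dp value is 12.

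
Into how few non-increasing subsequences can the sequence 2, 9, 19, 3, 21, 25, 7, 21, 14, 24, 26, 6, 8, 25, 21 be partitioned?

6

The minimum number of non-increasing subsequences covering a sequence equals the length of its longest strictly increasing subsequence.
LIS length is 6 (e.g. 2, 9, 19, 21, 25, 26), so 6 piles are needed.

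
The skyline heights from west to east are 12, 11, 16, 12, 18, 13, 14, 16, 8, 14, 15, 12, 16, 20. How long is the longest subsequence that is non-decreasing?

8

Track the smallest tail for each achievable length (allowing ties):
12 → extends → [12]
11 → replaces 12 → [11]
16 → extends → [11, 16]
12 → replaces 16 → [11, 12]
18 → extends → [11, 12, 18]
13 → replaces 18 → [11, 12, 13]
14 → extends → [11, 12, 13, 14]
16 → extends → [11, 12, 13, 14, 16]
8 → replaces 11 → [8, 12, 13, 14, 16]
14 → replaces 16 → [8, 12, 13, 14, 14]
15 → extends → [8, 12, 13, 14, 14, 15]
12 → replaces 13 → [8, 12, 12, 14, 14, 15]
16 → extends → [8, 12, 12, 14, 14, 15, 16]
20 → extends → [8, 12, 12, 14, 14, 15, 16, 20]
Eight tails, so the longest non-decreasing subsequence has length 8 (e.g. 12, 12, 13, 14, 14, 15, 16, 20).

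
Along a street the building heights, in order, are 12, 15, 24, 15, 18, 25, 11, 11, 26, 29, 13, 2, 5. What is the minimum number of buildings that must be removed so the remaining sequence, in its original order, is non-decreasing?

6

Fewest deletions = n − (longest non-decreasing subsequence).
i:      1  2  3  4  5  6  7  8  9 10 11 12 13
a[i]:  12 15 24 15 18 25 11 11 26 29 13  2  5
dp:     1  2  3  3  4  5  1  2  6  7  3  1  2
max dp = 7, so deletions = 13 − 7 = 6.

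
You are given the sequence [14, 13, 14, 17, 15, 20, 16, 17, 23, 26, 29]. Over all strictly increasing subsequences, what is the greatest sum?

Let S[i] be the best sum of a strictly increasing subsequence ending at i:
i:       1   2   3   4   5   6   7   8   9  10  11
a[i]:   14  13  14  17  15  20  16  17  23  26  29
S:      14  13  27  44  42  64  58  75  98 124 153
Maximum is 153 (e.g. 13 + 14 + 15 + 16 + 17 + 23 + 26 + 29).

153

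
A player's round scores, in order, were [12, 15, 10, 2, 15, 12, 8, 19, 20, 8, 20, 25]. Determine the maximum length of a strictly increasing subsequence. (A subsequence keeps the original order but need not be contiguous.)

5

Track the smallest tail for each achievable length (strict):
12 → extends → [12]
15 → extends → [12, 15]
10 → replaces 12 → [10, 15]
2 → replaces 10 → [2, 15]
15 → already a tail → [2, 15]
12 → replaces 15 → [2, 12]
8 → replaces 12 → [2, 8]
19 → extends → [2, 8, 19]
20 → extends → [2, 8, 19, 20]
8 → already a tail → [2, 8, 19, 20]
20 → already a tail → [2, 8, 19, 20]
25 → extends → [2, 8, 19, 20, 25]
Five tails, so the longest strictly increasing subsequence has length 5 (e.g. 12, 15, 19, 20, 25).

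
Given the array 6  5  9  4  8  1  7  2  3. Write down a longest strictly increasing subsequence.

1, 2, 3

Patience tails give the LIS length; then backtrack through the dp parents:
6 → extends → [6]
5 → replaces 6 → [5]
9 → extends → [5, 9]
4 → replaces 5 → [4, 9]
8 → replaces 9 → [4, 8]
1 → replaces 4 → [1, 8]
7 → replaces 8 → [1, 7]
2 → replaces 7 → [1, 2]
3 → extends → [1, 2, 3]
Length 3; one witness is 1, 2, 3.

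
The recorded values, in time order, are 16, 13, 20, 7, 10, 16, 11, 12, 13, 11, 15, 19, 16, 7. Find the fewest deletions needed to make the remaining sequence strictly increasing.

Fewest deletions = n − (longest strictly increasing subsequence).
i:      1  2  3  4  5  6  7  8  9 10 11 12 13 14
a[i]:  16 13 20  7 10 16 11 12 13 11 15 19 16  7
dp:     1  1  2  1  2  3  3  4  5  3  6  7  7  1
max dp = 7, so deletions = 14 − 7 = 7.

7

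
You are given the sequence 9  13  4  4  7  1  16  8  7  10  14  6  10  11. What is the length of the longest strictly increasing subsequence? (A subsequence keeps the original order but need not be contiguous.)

5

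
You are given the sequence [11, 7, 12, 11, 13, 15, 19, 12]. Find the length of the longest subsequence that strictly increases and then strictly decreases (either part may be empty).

6

inc[i] = longest strictly increasing subsequence ending at i; dec[i] = longest strictly decreasing subsequence starting at i:
i:      1  2  3  4  5  6  7  8
a[i]:  11  7 12 11 13 15 19 12
inc:    1  1  2  2  3  4  5  3
dec:    2  1  2  1  2  2  2  1
Best peak at i=7 (value 19): inc=5, dec=2, length 5+2−1 = 6.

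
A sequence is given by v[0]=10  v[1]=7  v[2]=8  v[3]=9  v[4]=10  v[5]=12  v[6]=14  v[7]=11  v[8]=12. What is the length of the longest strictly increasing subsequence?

6

Let dp[i] be the length of the longest such subsequence ending at index i:
i:      0  1  2  3  4  5  6  7  8
v[i]:  10  7  8  9 10 12 14 11 12
dp:     1  1  2  3  4  5  6  5  6
Maximum dp value is 6.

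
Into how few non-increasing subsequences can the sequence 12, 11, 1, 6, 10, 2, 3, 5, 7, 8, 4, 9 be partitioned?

7

The minimum number of non-increasing subsequences covering a sequence equals the length of its longest strictly increasing subsequence.
LIS length is 7 (e.g. 1, 2, 3, 5, 7, 8, 9), so 7 piles are needed.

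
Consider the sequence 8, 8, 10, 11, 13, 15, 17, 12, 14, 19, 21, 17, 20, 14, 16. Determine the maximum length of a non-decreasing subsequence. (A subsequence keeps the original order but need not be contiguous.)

Let dp[i] be the length of the longest such subsequence ending at index i:
i:      1  2  3  4  5  6  7  8  9 10 11 12 13 14 15
a[i]:   8  8 10 11 13 15 17 12 14 19 21 17 20 14 16
dp:     1  2  3  4  5  6  7  5  6  8  9  8  9  7  8
Maximum dp value is 9.

9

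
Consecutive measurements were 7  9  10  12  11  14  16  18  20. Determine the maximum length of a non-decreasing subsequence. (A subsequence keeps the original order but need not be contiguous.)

8

Let dp[i] be the length of the longest such subsequence ending at index i:
i:      1  2  3  4  5  6  7  8  9
a[i]:   7  9 10 12 11 14 16 18 20
dp:     1  2  3  4  4  5  6  7  8
Maximum dp value is 8.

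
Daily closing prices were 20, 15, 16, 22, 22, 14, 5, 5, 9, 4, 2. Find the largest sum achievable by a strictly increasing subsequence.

53

Let S[i] be the best sum of a strictly increasing subsequence ending at i:
i:      1  2  3  4  5  6  7  8  9 10 11
a[i]:  20 15 16 22 22 14  5  5  9  4  2
S:     20 15 31 53 53 14  5  5 14  4  2
Maximum is 53 (e.g. 15 + 16 + 22).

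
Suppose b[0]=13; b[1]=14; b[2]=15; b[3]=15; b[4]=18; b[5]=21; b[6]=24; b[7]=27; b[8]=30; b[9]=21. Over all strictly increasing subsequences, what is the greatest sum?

Let S[i] be the best sum of a strictly increasing subsequence ending at i:
i:       0   1   2   3   4   5   6   7   8   9
b[i]:   13  14  15  15  18  21  24  27  30  21
S:      13  27  42  42  60  81 105 132 162  81
Maximum is 162 (e.g. 13 + 14 + 15 + 18 + 21 + 24 + 27 + 30).

162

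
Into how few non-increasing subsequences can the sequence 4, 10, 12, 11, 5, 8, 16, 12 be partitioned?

4

Place each on the leftmost legal pile:
4 → new pile 1 (tops now [4])
10 → new pile 2 (tops now [4, 10])
12 → new pile 3 (tops now [4, 10, 12])
11 → pile 3 (tops now [4, 10, 11])
5 → pile 2 (tops now [4, 5, 11])
8 → pile 3 (tops now [4, 5, 8])
16 → new pile 4 (tops now [4, 5, 8, 16])
12 → pile 4 (tops now [4, 5, 8, 12])
Four piles.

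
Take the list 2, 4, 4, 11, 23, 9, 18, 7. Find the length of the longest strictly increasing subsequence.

4

Track the smallest tail for each achievable length (strict):
2 → extends → [2]
4 → extends → [2, 4]
4 → already a tail → [2, 4]
11 → extends → [2, 4, 11]
23 → extends → [2, 4, 11, 23]
9 → replaces 11 → [2, 4, 9, 23]
18 → replaces 23 → [2, 4, 9, 18]
7 → replaces 9 → [2, 4, 7, 18]
Four tails, so the longest strictly increasing subsequence has length 4 (e.g. 2, 4, 11, 23).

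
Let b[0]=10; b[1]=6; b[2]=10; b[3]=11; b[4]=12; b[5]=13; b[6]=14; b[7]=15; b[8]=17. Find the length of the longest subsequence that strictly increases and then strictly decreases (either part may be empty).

8

inc[i] = longest strictly increasing subsequence ending at i; dec[i] = longest strictly decreasing subsequence starting at i:
i:      0  1  2  3  4  5  6  7  8
b[i]:  10  6 10 11 12 13 14 15 17
inc:    1  1  2  3  4  5  6  7  8
dec:    2  1  1  1  1  1  1  1  1
Best peak at i=8 (value 17): inc=8, dec=1, length 8+1−1 = 8.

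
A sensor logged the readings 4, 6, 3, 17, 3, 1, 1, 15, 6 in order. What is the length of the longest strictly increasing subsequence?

3

Track the smallest tail for each achievable length (strict):
4 → extends → [4]
6 → extends → [4, 6]
3 → replaces 4 → [3, 6]
17 → extends → [3, 6, 17]
3 → already a tail → [3, 6, 17]
1 → replaces 3 → [1, 6, 17]
1 → already a tail → [1, 6, 17]
15 → replaces 17 → [1, 6, 15]
6 → already a tail → [1, 6, 15]
Three tails, so the longest strictly increasing subsequence has length 3 (e.g. 4, 6, 17).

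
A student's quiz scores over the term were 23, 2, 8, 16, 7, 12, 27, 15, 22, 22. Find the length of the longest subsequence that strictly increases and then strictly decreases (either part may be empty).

5

inc[i] = longest strictly increasing subsequence ending at i; dec[i] = longest strictly decreasing subsequence starting at i:
i:      1  2  3  4  5  6  7  8  9 10
a[i]:  23  2  8 16  7 12 27 15 22 22
inc:    1  1  2  3  2  3  4  4  5  5
dec:    3  1  2  2  1  1  2  1  1  1
Best peak at i=7 (value 27): inc=4, dec=2, length 4+2−1 = 5.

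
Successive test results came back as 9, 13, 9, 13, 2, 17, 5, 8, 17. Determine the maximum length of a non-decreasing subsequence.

5

Let dp[i] be the length of the longest such subsequence ending at index i:
i:      1  2  3  4  5  6  7  8  9
a[i]:   9 13  9 13  2 17  5  8 17
dp:     1  2  2  3  1  4  2  3  5
Maximum dp value is 5.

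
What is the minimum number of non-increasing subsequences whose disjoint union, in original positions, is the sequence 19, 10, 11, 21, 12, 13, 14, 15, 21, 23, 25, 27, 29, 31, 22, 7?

12

Place each on the leftmost legal pile:
19 → new pile 1 (tops now [19])
10 → pile 1 (tops now [10])
11 → new pile 2 (tops now [10, 11])
21 → new pile 3 (tops now [10, 11, 21])
12 → pile 3 (tops now [10, 11, 12])
13 → new pile 4 (tops now [10, 11, 12, 13])
14 → new pile 5 (tops now [10, 11, 12, 13, 14])
15 → new pile 6 (tops now [10, 11, 12, 13, 14, 15])
21 → new pile 7 (tops now [10, 11, 12, 13, 14, 15, 21])
23 → new pile 8 (tops now [10, 11, 12, 13, 14, 15, 21, 23])
25 → new pile 9 (tops now [10, 11, 12, 13, 14, 15, 21, 23, 25])
27 → new pile 10 (tops now [10, 11, 12, 13, 14, 15, 21, 23, 25, 27])
29 → new pile 11 (tops now [10, 11, 12, 13, 14, 15, 21, 23, 25, 27, 29])
31 → new pile 12 (tops now [10, 11, 12, 13, 14, 15, 21, 23, 25, 27, 29, 31])
22 → pile 8 (tops now [10, 11, 12, 13, 14, 15, 21, 22, 25, 27, 29, 31])
7 → pile 1 (tops now [7, 11, 12, 13, 14, 15, 21, 22, 25, 27, 29, 31])
Twelve piles.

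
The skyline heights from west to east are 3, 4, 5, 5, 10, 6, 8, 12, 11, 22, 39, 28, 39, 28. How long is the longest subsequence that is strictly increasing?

Track the smallest tail for each achievable length (strict):
3 → extends → [3]
4 → extends → [3, 4]
5 → extends → [3, 4, 5]
5 → already a tail → [3, 4, 5]
10 → extends → [3, 4, 5, 10]
6 → replaces 10 → [3, 4, 5, 6]
8 → extends → [3, 4, 5, 6, 8]
12 → extends → [3, 4, 5, 6, 8, 12]
11 → replaces 12 → [3, 4, 5, 6, 8, 11]
22 → extends → [3, 4, 5, 6, 8, 11, 22]
39 → extends → [3, 4, 5, 6, 8, 11, 22, 39]
28 → replaces 39 → [3, 4, 5, 6, 8, 11, 22, 28]
39 → extends → [3, 4, 5, 6, 8, 11, 22, 28, 39]
28 → already a tail → [3, 4, 5, 6, 8, 11, 22, 28, 39]
Nine tails, so the longest strictly increasing subsequence has length 9 (e.g. 3, 4, 5, 6, 8, 12, 22, 28, 39).

9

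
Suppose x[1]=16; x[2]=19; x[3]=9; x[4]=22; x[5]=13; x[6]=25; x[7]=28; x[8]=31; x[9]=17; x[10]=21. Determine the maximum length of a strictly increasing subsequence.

Track the smallest tail for each achievable length (strict):
16 → extends → [16]
19 → extends → [16, 19]
9 → replaces 16 → [9, 19]
22 → extends → [9, 19, 22]
13 → replaces 19 → [9, 13, 22]
25 → extends → [9, 13, 22, 25]
28 → extends → [9, 13, 22, 25, 28]
31 → extends → [9, 13, 22, 25, 28, 31]
17 → replaces 22 → [9, 13, 17, 25, 28, 31]
21 → replaces 25 → [9, 13, 17, 21, 28, 31]
Six tails, so the longest strictly increasing subsequence has length 6 (e.g. 16, 19, 22, 25, 28, 31).

6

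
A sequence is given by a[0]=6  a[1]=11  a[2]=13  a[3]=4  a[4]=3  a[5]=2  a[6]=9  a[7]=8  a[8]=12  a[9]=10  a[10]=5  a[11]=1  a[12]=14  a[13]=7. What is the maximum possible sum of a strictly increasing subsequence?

Let S[i] be the best sum of a strictly increasing subsequence ending at i:
i:      0  1  2  3  4  5  6  7  8  9 10 11 12 13
a[i]:   6 11 13  4  3  2  9  8 12 10  5  1 14  7
S:      6 17 30  4  3  2 15 14 29 25  9  1 44 16
Maximum is 44 (e.g. 6 + 11 + 13 + 14).

44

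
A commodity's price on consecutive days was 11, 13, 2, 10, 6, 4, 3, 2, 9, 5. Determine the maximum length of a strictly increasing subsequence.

3

Track the smallest tail for each achievable length (strict):
11 → extends → [11]
13 → extends → [11, 13]
2 → replaces 11 → [2, 13]
10 → replaces 13 → [2, 10]
6 → replaces 10 → [2, 6]
4 → replaces 6 → [2, 4]
3 → replaces 4 → [2, 3]
2 → already a tail → [2, 3]
9 → extends → [2, 3, 9]
5 → replaces 9 → [2, 3, 5]
Three tails, so the longest strictly increasing subsequence has length 3 (e.g. 2, 6, 9).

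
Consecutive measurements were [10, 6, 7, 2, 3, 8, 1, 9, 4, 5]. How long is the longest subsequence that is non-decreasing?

Let dp[i] be the length of the longest such subsequence ending at index i:
i:      1  2  3  4  5  6  7  8  9 10
a[i]:  10  6  7  2  3  8  1  9  4  5
dp:     1  1  2  1  2  3  1  4  3  4
Maximum dp value is 4.

4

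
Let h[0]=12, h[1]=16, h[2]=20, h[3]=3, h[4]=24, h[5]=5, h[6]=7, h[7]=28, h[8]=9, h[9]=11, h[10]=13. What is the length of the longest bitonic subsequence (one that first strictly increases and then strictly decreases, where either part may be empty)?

inc[i] = longest strictly increasing subsequence ending at i; dec[i] = longest strictly decreasing subsequence starting at i:
i:      0  1  2  3  4  5  6  7  8  9 10
h[i]:  12 16 20  3 24  5  7 28  9 11 13
inc:    1  2  3  1  4  2  3  5  4  5  6
dec:    2  2  2  1  2  1  1  2  1  1  1
Best peak at i=7 (value 28): inc=5, dec=2, length 5+2−1 = 6.

6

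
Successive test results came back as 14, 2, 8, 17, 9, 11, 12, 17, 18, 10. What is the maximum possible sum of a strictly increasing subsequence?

Let S[i] be the best sum of a strictly increasing subsequence ending at i:
i:      1  2  3  4  5  6  7  8  9 10
a[i]:  14  2  8 17  9 11 12 17 18 10
S:     14  2 10 31 19 30 42 59 77 29
Maximum is 77 (e.g. 2 + 8 + 9 + 11 + 12 + 17 + 18).

77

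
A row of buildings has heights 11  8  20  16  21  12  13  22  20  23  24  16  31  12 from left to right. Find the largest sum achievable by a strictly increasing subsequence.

Let S[i] be the best sum of a strictly increasing subsequence ending at i:
i:       1   2   3   4   5   6   7   8   9  10  11  12  13  14
a[i]:   11   8  20  16  21  12  13  22  20  23  24  16  31  12
S:      11   8  31  27  52  23  36  74  56  97 121  52 152  23
Maximum is 152 (e.g. 11 + 20 + 21 + 22 + 23 + 24 + 31).

152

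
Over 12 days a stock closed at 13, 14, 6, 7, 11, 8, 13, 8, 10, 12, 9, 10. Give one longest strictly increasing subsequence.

Patience tails give the LIS length; then backtrack through the dp parents:
13 → extends → [13]
14 → extends → [13, 14]
6 → replaces 13 → [6, 14]
7 → replaces 14 → [6, 7]
11 → extends → [6, 7, 11]
8 → replaces 11 → [6, 7, 8]
13 → extends → [6, 7, 8, 13]
8 → already a tail → [6, 7, 8, 13]
10 → replaces 13 → [6, 7, 8, 10]
12 → extends → [6, 7, 8, 10, 12]
9 → replaces 10 → [6, 7, 8, 9, 12]
10 → replaces 12 → [6, 7, 8, 9, 10]
Length 5; one witness is 6, 7, 8, 10, 12.

6, 7, 8, 10, 12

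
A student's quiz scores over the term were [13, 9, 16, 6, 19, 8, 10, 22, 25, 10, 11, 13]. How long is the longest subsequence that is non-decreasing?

6

Let dp[i] be the length of the longest such subsequence ending at index i:
i:      1  2  3  4  5  6  7  8  9 10 11 12
a[i]:  13  9 16  6 19  8 10 22 25 10 11 13
dp:     1  1  2  1  3  2  3  4  5  4  5  6
Maximum dp value is 6.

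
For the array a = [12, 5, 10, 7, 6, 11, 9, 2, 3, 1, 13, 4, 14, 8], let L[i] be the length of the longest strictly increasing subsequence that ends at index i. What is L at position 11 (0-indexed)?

dp[i] = 1 + max{dp[j] : j<i, a[j]<a[i]} (or 1 if no such j):
i:      0  1  2  3  4  5  6  7  8  9 10 11 12 13
a[i]:  12  5 10  7  6 11  9  2  3  1 13  4 14  8
dp:     1  1  2  2  2  3  3  1  2  1  4  3  5  4
At index 11 the value is 3.

3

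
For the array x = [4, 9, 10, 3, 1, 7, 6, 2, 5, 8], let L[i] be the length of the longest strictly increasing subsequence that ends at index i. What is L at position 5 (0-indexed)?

2

dp[i] = 1 + max{dp[j] : j<i, x[j]<x[i]} (or 1 if no such j):
i:      0  1  2  3  4  5  6  7  8  9
x[i]:   4  9 10  3  1  7  6  2  5  8
dp:     1  2  3  1  1  2  2  2  3  4
At index 5 the value is 2.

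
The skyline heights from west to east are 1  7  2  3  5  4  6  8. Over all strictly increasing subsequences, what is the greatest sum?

Let S[i] be the best sum of a strictly increasing subsequence ending at i:
i:      1  2  3  4  5  6  7  8
a[i]:   1  7  2  3  5  4  6  8
S:      1  8  3  6 11 10 17 25
Maximum is 25 (e.g. 1 + 2 + 3 + 5 + 6 + 8).

25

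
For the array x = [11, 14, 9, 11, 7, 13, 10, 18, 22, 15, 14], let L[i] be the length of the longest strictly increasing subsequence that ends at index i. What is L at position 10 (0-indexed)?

4

dp[i] = 1 + max{dp[j] : j<i, x[j]<x[i]} (or 1 if no such j):
i:      0  1  2  3  4  5  6  7  8  9 10
x[i]:  11 14  9 11  7 13 10 18 22 15 14
dp:     1  2  1  2  1  3  2  4  5  4  4
At index 10 the value is 4.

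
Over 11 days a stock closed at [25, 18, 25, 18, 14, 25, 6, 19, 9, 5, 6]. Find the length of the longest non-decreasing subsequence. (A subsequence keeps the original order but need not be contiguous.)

3

Track the smallest tail for each achievable length (allowing ties):
25 → extends → [25]
18 → replaces 25 → [18]
25 → extends → [18, 25]
18 → replaces 25 → [18, 18]
14 → replaces 18 → [14, 18]
25 → extends → [14, 18, 25]
6 → replaces 14 → [6, 18, 25]
19 → replaces 25 → [6, 18, 19]
9 → replaces 18 → [6, 9, 19]
5 → replaces 6 → [5, 9, 19]
6 → replaces 9 → [5, 6, 19]
Three tails, so the longest non-decreasing subsequence has length 3 (e.g. 25, 25, 25).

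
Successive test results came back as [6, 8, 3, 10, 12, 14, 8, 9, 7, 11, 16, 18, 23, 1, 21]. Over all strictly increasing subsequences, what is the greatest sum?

Let S[i] be the best sum of a strictly increasing subsequence ending at i:
i:       1   2   3   4   5   6   7   8   9  10  11  12  13  14  15
a[i]:    6   8   3  10  12  14   8   9   7  11  16  18  23   1  21
S:       6  14   3  24  36  50  14  23  13  35  66  84 107   1 105
Maximum is 107 (e.g. 6 + 8 + 10 + 12 + 14 + 16 + 18 + 23).

107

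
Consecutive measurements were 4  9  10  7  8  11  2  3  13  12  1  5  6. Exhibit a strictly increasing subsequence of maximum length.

4, 9, 10, 11, 13

Patience tails give the LIS length; then backtrack through the dp parents:
4 → extends → [4]
9 → extends → [4, 9]
10 → extends → [4, 9, 10]
7 → replaces 9 → [4, 7, 10]
8 → replaces 10 → [4, 7, 8]
11 → extends → [4, 7, 8, 11]
2 → replaces 4 → [2, 7, 8, 11]
3 → replaces 7 → [2, 3, 8, 11]
13 → extends → [2, 3, 8, 11, 13]
12 → replaces 13 → [2, 3, 8, 11, 12]
1 → replaces 2 → [1, 3, 8, 11, 12]
5 → replaces 8 → [1, 3, 5, 11, 12]
6 → replaces 11 → [1, 3, 5, 6, 12]
Length 5; one witness is 4, 9, 10, 11, 13.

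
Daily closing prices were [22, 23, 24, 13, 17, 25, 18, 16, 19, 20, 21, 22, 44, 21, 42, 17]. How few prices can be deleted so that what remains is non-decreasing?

Fewest deletions = n − (longest non-decreasing subsequence).
Patience tails:
22 → extends → [22]
23 → extends → [22, 23]
24 → extends → [22, 23, 24]
13 → replaces 22 → [13, 23, 24]
17 → replaces 23 → [13, 17, 24]
25 → extends → [13, 17, 24, 25]
18 → replaces 24 → [13, 17, 18, 25]
16 → replaces 17 → [13, 16, 18, 25]
19 → replaces 25 → [13, 16, 18, 19]
20 → extends → [13, 16, 18, 19, 20]
21 → extends → [13, 16, 18, 19, 20, 21]
22 → extends → [13, 16, 18, 19, 20, 21, 22]
44 → extends → [13, 16, 18, 19, 20, 21, 22, 44]
21 → replaces 22 → [13, 16, 18, 19, 20, 21, 21, 44]
42 → replaces 44 → [13, 16, 18, 19, 20, 21, 21, 42]
17 → replaces 18 → [13, 16, 17, 19, 20, 21, 21, 42]
Longest non-decreasing subsequence has length 8, so deletions = 16 − 8 = 8.

8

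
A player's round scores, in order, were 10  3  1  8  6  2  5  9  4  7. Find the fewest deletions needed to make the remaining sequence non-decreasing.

6

Fewest deletions = n − (longest non-decreasing subsequence).
i:      1  2  3  4  5  6  7  8  9 10
a[i]:  10  3  1  8  6  2  5  9  4  7
dp:     1  1  1  2  2  2  3  4  3  4
max dp = 4, so deletions = 10 − 4 = 6.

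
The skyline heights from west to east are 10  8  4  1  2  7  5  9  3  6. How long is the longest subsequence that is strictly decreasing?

5

Let dp[i] be the longest strictly decreasing subsequence ending at i:
i:      1  2  3  4  5  6  7  8  9 10
a[i]:  10  8  4  1  2  7  5  9  3  6
dp:     1  2  3  4  4  3  4  2  5  4
Maximum is 5.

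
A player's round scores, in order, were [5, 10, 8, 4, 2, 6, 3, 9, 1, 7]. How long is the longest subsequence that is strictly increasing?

3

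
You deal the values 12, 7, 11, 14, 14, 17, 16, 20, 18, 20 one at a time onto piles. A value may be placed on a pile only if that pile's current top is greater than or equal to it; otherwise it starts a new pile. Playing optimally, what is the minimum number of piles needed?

The minimum number of non-increasing subsequences covering a sequence equals the length of its longest strictly increasing subsequence.
LIS length is 6 (e.g. 7, 11, 14, 17, 18, 20), so 6 piles are needed.

6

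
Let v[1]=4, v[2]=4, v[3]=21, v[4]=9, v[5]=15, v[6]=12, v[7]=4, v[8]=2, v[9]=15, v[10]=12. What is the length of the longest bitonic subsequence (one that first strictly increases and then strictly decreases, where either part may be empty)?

6

inc[i] = longest strictly increasing subsequence ending at i; dec[i] = longest strictly decreasing subsequence starting at i:
i:      1  2  3  4  5  6  7  8  9 10
v[i]:   4  4 21  9 15 12  4  2 15 12
inc:    1  1  2  2  3  3  1  1  4  3
dec:    2  2  5  3  4  3  2  1  2  1
Best peak at i=3 (value 21): inc=2, dec=5, length 2+5−1 = 6.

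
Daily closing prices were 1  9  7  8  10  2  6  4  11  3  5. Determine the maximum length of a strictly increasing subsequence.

5

Let dp[i] be the length of the longest such subsequence ending at index i:
i:      1  2  3  4  5  6  7  8  9 10 11
a[i]:   1  9  7  8 10  2  6  4 11  3  5
dp:     1  2  2  3  4  2  3  3  5  3  4
Maximum dp value is 5.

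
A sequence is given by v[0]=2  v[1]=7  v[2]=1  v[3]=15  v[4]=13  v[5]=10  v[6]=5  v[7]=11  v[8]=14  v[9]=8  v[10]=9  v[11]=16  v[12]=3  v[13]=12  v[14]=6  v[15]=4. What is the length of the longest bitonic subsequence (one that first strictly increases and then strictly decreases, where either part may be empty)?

9

inc[i] = longest strictly increasing subsequence ending at i; dec[i] = longest strictly decreasing subsequence starting at i:
i:      0  1  2  3  4  5  6  7  8  9 10 11 12 13 14 15
v[i]:   2  7  1 15 13 10  5 11 14  8  9 16  3 12  6  4
inc:    1  2  1  3  3  3  2  4  5  3  4  6  2  5  3  3
dec:    2  3  1  6  5  4  2  4  4  3  3  4  1  3  2  1
Best peak at i=11 (value 16): inc=6, dec=4, length 6+4−1 = 9.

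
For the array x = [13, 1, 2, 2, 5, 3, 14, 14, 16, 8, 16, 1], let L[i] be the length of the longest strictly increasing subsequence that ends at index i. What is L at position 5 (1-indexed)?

dp[i] = 1 + max{dp[j] : j<i, x[j]<x[i]} (or 1 if no such j):
i:      1  2  3  4  5  6  7  8  9 10 11 12
x[i]:  13  1  2  2  5  3 14 14 16  8 16  1
dp:     1  1  2  2  3  3  4  4  5  4  5  1
At index 5 the value is 3.

3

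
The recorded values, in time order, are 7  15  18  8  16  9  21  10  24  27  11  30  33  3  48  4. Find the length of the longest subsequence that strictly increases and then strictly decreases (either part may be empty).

10

inc[i] = longest strictly increasing subsequence ending at i; dec[i] = longest strictly decreasing subsequence starting at i:
i:      1  2  3  4  5  6  7  8  9 10 11 12 13 14 15 16
a[i]:   7 15 18  8 16  9 21 10 24 27 11 30 33  3 48  4
inc:    1  2  3  2  3  3  4  4  5  6  5  7  8  1  9  2
dec:    2  3  4  2  3  2  3  2  3  3  2  2  2  1  2  1
Best peak at i=15 (value 48): inc=9, dec=2, length 9+2−1 = 10.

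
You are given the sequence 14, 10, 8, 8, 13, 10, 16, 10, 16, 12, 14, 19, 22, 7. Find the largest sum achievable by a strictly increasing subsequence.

85

Let S[i] be the best sum of a strictly increasing subsequence ending at i:
i:      1  2  3  4  5  6  7  8  9 10 11 12 13 14
a[i]:  14 10  8  8 13 10 16 10 16 12 14 19 22  7
S:     14 10  8  8 23 18 39 18 39 30 44 63 85  7
Maximum is 85 (e.g. 8 + 10 + 12 + 14 + 19 + 22).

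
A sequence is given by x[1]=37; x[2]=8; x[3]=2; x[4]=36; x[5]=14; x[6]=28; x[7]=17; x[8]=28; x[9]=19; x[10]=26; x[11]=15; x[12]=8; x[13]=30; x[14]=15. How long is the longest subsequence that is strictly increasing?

6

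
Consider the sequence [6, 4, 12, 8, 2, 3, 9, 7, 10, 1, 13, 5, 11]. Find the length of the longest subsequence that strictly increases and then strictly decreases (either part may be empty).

inc[i] = longest strictly increasing subsequence ending at i; dec[i] = longest strictly decreasing subsequence starting at i:
i:      1  2  3  4  5  6  7  8  9 10 11 12 13
a[i]:   6  4 12  8  2  3  9  7 10  1 13  5 11
inc:    1  1  2  2  1  2  3  3  4  1  5  3  5
dec:    4  3  4  3  2  2  3  2  2  1  2  1  1
Best peak at i=11 (value 13): inc=5, dec=2, length 5+2−1 = 6.

6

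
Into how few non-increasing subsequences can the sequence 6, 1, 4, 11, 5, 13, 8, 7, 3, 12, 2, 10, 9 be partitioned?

Place each on the leftmost legal pile:
6 → new pile 1 (tops now [6])
1 → pile 1 (tops now [1])
4 → new pile 2 (tops now [1, 4])
11 → new pile 3 (tops now [1, 4, 11])
5 → pile 3 (tops now [1, 4, 5])
13 → new pile 4 (tops now [1, 4, 5, 13])
8 → pile 4 (tops now [1, 4, 5, 8])
7 → pile 4 (tops now [1, 4, 5, 7])
3 → pile 2 (tops now [1, 3, 5, 7])
12 → new pile 5 (tops now [1, 3, 5, 7, 12])
2 → pile 2 (tops now [1, 2, 5, 7, 12])
10 → pile 5 (tops now [1, 2, 5, 7, 10])
9 → pile 5 (tops now [1, 2, 5, 7, 9])
Five piles.

5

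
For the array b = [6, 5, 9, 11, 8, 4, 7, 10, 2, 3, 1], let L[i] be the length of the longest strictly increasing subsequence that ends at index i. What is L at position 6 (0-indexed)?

dp[i] = 1 + max{dp[j] : j<i, b[j]<b[i]} (or 1 if no such j):
i:      0  1  2  3  4  5  6  7  8  9 10
b[i]:   6  5  9 11  8  4  7 10  2  3  1
dp:     1  1  2  3  2  1  2  3  1  2  1
At index 6 the value is 2.

2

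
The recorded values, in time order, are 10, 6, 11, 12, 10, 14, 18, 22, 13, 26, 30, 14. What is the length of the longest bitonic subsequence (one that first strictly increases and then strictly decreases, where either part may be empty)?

inc[i] = longest strictly increasing subsequence ending at i; dec[i] = longest strictly decreasing subsequence starting at i:
i:      1  2  3  4  5  6  7  8  9 10 11 12
a[i]:  10  6 11 12 10 14 18 22 13 26 30 14
inc:    1  1  2  3  2  4  5  6  4  7  8  5
dec:    2  1  2  2  1  2  2  2  1  2  2  1
Best peak at i=11 (value 30): inc=8, dec=2, length 8+2−1 = 9.

9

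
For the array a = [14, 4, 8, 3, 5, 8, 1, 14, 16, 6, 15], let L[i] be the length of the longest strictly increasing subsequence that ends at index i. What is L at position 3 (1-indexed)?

dp[i] = 1 + max{dp[j] : j<i, a[j]<a[i]} (or 1 if no such j):
i:      1  2  3  4  5  6  7  8  9 10 11
a[i]:  14  4  8  3  5  8  1 14 16  6 15
dp:     1  1  2  1  2  3  1  4  5  3  5
At index 3 the value is 2.

2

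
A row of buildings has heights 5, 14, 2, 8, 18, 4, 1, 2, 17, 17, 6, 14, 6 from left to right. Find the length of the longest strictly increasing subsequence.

Track the smallest tail for each achievable length (strict):
5 → extends → [5]
14 → extends → [5, 14]
2 → replaces 5 → [2, 14]
8 → replaces 14 → [2, 8]
18 → extends → [2, 8, 18]
4 → replaces 8 → [2, 4, 18]
1 → replaces 2 → [1, 4, 18]
2 → replaces 4 → [1, 2, 18]
17 → replaces 18 → [1, 2, 17]
17 → already a tail → [1, 2, 17]
6 → replaces 17 → [1, 2, 6]
14 → extends → [1, 2, 6, 14]
6 → already a tail → [1, 2, 6, 14]
Four tails, so the longest strictly increasing subsequence has length 4 (e.g. 2, 4, 6, 14).

4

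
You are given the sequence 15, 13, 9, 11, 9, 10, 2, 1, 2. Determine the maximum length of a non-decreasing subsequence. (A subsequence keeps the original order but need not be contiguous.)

3

Track the smallest tail for each achievable length (allowing ties):
15 → extends → [15]
13 → replaces 15 → [13]
9 → replaces 13 → [9]
11 → extends → [9, 11]
9 → replaces 11 → [9, 9]
10 → extends → [9, 9, 10]
2 → replaces 9 → [2, 9, 10]
1 → replaces 2 → [1, 9, 10]
2 → replaces 9 → [1, 2, 10]
Three tails, so the longest non-decreasing subsequence has length 3 (e.g. 9, 9, 10).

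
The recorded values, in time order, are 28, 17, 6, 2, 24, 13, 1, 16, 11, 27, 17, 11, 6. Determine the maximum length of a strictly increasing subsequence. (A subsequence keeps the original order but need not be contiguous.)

Track the smallest tail for each achievable length (strict):
28 → extends → [28]
17 → replaces 28 → [17]
6 → replaces 17 → [6]
2 → replaces 6 → [2]
24 → extends → [2, 24]
13 → replaces 24 → [2, 13]
1 → replaces 2 → [1, 13]
16 → extends → [1, 13, 16]
11 → replaces 13 → [1, 11, 16]
27 → extends → [1, 11, 16, 27]
17 → replaces 27 → [1, 11, 16, 17]
11 → already a tail → [1, 11, 16, 17]
6 → replaces 11 → [1, 6, 16, 17]
Four tails, so the longest strictly increasing subsequence has length 4 (e.g. 6, 13, 16, 27).

4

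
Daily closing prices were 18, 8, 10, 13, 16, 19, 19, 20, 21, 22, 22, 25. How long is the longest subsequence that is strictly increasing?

Let dp[i] be the length of the longest such subsequence ending at index i:
i:      1  2  3  4  5  6  7  8  9 10 11 12
a[i]:  18  8 10 13 16 19 19 20 21 22 22 25
dp:     1  1  2  3  4  5  5  6  7  8  8  9
Maximum dp value is 9.

9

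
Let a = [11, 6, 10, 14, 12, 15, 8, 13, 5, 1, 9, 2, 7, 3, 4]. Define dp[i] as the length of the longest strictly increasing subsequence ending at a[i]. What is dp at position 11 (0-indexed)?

dp[i] = 1 + max{dp[j] : j<i, a[j]<a[i]} (or 1 if no such j):
i:      0  1  2  3  4  5  6  7  8  9 10 11 12 13 14
a[i]:  11  6 10 14 12 15  8 13  5  1  9  2  7  3  4
dp:     1  1  2  3  3  4  2  4  1  1  3  2  3  3  4
At index 11 the value is 2.

2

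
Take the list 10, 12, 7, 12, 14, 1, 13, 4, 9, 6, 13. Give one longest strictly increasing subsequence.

1, 4, 9, 13

Patience tails give the LIS length; then backtrack through the dp parents:
10 → extends → [10]
12 → extends → [10, 12]
7 → replaces 10 → [7, 12]
12 → already a tail → [7, 12]
14 → extends → [7, 12, 14]
1 → replaces 7 → [1, 12, 14]
13 → replaces 14 → [1, 12, 13]
4 → replaces 12 → [1, 4, 13]
9 → replaces 13 → [1, 4, 9]
6 → replaces 9 → [1, 4, 6]
13 → extends → [1, 4, 6, 13]
Length 4; one witness is 1, 4, 9, 13.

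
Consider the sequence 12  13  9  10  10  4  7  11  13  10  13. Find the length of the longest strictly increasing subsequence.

4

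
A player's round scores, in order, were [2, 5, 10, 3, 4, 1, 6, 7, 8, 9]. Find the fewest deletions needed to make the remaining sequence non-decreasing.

Fewest deletions = n − (longest non-decreasing subsequence).
Patience tails:
2 → extends → [2]
5 → extends → [2, 5]
10 → extends → [2, 5, 10]
3 → replaces 5 → [2, 3, 10]
4 → replaces 10 → [2, 3, 4]
1 → replaces 2 → [1, 3, 4]
6 → extends → [1, 3, 4, 6]
7 → extends → [1, 3, 4, 6, 7]
8 → extends → [1, 3, 4, 6, 7, 8]
9 → extends → [1, 3, 4, 6, 7, 8, 9]
Longest non-decreasing subsequence has length 7, so deletions = 10 − 7 = 3.

3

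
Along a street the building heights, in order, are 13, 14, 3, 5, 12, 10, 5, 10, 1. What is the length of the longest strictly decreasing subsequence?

5

Negate each value so 'decreasing' becomes 'increasing', then run patience tails on the negated sequence:
-13 → extends → [-13]
-14 → replaces -13 → [-14]
-3 → extends → [-14, -3]
-5 → replaces -3 → [-14, -5]
-12 → replaces -5 → [-14, -12]
-10 → extends → [-14, -12, -10]
-5 → extends → [-14, -12, -10, -5]
-10 → already a tail → [-14, -12, -10, -5]
-1 → extends → [-14, -12, -10, -5, -1]
Five tails, so the longest strictly decreasing subsequence of the original has length 5.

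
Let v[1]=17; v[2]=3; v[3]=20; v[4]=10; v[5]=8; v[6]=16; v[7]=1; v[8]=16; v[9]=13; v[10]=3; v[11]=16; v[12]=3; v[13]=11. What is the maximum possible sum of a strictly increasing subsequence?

42

Let S[i] be the best sum of a strictly increasing subsequence ending at i:
i:      1  2  3  4  5  6  7  8  9 10 11 12 13
v[i]:  17  3 20 10  8 16  1 16 13  3 16  3 11
S:     17  3 37 13 11 29  1 29 26  4 42  4 24
Maximum is 42 (e.g. 3 + 10 + 13 + 16).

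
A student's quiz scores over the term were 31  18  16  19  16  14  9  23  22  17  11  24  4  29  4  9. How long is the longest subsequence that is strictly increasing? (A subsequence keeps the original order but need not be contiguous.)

Let dp[i] be the length of the longest such subsequence ending at index i:
i:      1  2  3  4  5  6  7  8  9 10 11 12 13 14 15 16
a[i]:  31 18 16 19 16 14  9 23 22 17 11 24  4 29  4  9
dp:     1  1  1  2  1  1  1  3  3  2  2  4  1  5  1  2
Maximum dp value is 5.

5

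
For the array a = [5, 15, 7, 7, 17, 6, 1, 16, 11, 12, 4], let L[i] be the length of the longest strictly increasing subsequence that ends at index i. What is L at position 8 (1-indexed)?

dp[i] = 1 + max{dp[j] : j<i, a[j]<a[i]} (or 1 if no such j):
i:      1  2  3  4  5  6  7  8  9 10 11
a[i]:   5 15  7  7 17  6  1 16 11 12  4
dp:     1  2  2  2  3  2  1  3  3  4  2
At index 8 the value is 3.

3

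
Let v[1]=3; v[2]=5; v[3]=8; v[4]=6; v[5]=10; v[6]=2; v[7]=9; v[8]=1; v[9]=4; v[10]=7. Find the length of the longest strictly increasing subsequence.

Track the smallest tail for each achievable length (strict):
3 → extends → [3]
5 → extends → [3, 5]
8 → extends → [3, 5, 8]
6 → replaces 8 → [3, 5, 6]
10 → extends → [3, 5, 6, 10]
2 → replaces 3 → [2, 5, 6, 10]
9 → replaces 10 → [2, 5, 6, 9]
1 → replaces 2 → [1, 5, 6, 9]
4 → replaces 5 → [1, 4, 6, 9]
7 → replaces 9 → [1, 4, 6, 7]
Four tails, so the longest strictly increasing subsequence has length 4 (e.g. 3, 5, 8, 10).

4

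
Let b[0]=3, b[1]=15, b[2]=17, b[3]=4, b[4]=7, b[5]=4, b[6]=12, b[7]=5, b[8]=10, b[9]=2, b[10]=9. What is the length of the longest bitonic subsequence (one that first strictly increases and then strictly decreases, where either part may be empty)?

inc[i] = longest strictly increasing subsequence ending at i; dec[i] = longest strictly decreasing subsequence starting at i:
i:      0  1  2  3  4  5  6  7  8  9 10
b[i]:   3 15 17  4  7  4 12  5 10  2  9
inc:    1  2  3  2  3  2  4  3  4  1  4
dec:    2  4  4  2  3  2  3  2  2  1  1
Best peak at i=2 (value 17): inc=3, dec=4, length 3+4−1 = 6.

6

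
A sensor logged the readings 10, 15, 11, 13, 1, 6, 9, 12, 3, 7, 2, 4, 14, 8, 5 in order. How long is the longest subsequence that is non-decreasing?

Track the smallest tail for each achievable length (allowing ties):
10 → extends → [10]
15 → extends → [10, 15]
11 → replaces 15 → [10, 11]
13 → extends → [10, 11, 13]
1 → replaces 10 → [1, 11, 13]
6 → replaces 11 → [1, 6, 13]
9 → replaces 13 → [1, 6, 9]
12 → extends → [1, 6, 9, 12]
3 → replaces 6 → [1, 3, 9, 12]
7 → replaces 9 → [1, 3, 7, 12]
2 → replaces 3 → [1, 2, 7, 12]
4 → replaces 7 → [1, 2, 4, 12]
14 → extends → [1, 2, 4, 12, 14]
8 → replaces 12 → [1, 2, 4, 8, 14]
5 → replaces 8 → [1, 2, 4, 5, 14]
Five tails, so the longest non-decreasing subsequence has length 5 (e.g. 1, 6, 9, 12, 14).

5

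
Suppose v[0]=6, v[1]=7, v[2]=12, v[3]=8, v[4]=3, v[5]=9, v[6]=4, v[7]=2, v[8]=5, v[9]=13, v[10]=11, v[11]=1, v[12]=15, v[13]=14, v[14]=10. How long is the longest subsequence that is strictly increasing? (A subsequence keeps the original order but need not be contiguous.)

6

Let dp[i] be the length of the longest such subsequence ending at index i:
i:      0  1  2  3  4  5  6  7  8  9 10 11 12 13 14
v[i]:   6  7 12  8  3  9  4  2  5 13 11  1 15 14 10
dp:     1  2  3  3  1  4  2  1  3  5  5  1  6  6  5
Maximum dp value is 6.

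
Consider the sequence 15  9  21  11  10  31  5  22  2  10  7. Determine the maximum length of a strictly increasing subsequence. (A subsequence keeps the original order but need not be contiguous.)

3

Track the smallest tail for each achievable length (strict):
15 → extends → [15]
9 → replaces 15 → [9]
21 → extends → [9, 21]
11 → replaces 21 → [9, 11]
10 → replaces 11 → [9, 10]
31 → extends → [9, 10, 31]
5 → replaces 9 → [5, 10, 31]
22 → replaces 31 → [5, 10, 22]
2 → replaces 5 → [2, 10, 22]
10 → already a tail → [2, 10, 22]
7 → replaces 10 → [2, 7, 22]
Three tails, so the longest strictly increasing subsequence has length 3 (e.g. 15, 21, 31).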